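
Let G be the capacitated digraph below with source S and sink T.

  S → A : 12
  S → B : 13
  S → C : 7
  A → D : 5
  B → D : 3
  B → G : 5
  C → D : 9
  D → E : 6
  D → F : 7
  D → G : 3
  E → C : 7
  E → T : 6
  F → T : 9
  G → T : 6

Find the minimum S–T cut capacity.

Augment S→B→G→T: bottleneck 5, flow now 5.
Augment S→A→D→E→T: bottleneck 5, flow now 10.
Augment S→B→D→E→T: bottleneck 1, flow now 11.
Augment S→B→D→F→T: bottleneck 2, flow now 13.
Augment S→C→D→F→T: bottleneck 5, flow now 18.
Augment S→C→D→G→T: bottleneck 1, flow now 19.
No augmenting path remains; maximum flow = 19.
By max-flow min-cut, the minimum cut capacity equals the max flow.
In the residual graph, reachable from S: {S, A, B, C, D, G}.
Min-cut edges: D→E (6), D→F (7), G→T (6); capacity 6 + 7 + 6 = 19.

19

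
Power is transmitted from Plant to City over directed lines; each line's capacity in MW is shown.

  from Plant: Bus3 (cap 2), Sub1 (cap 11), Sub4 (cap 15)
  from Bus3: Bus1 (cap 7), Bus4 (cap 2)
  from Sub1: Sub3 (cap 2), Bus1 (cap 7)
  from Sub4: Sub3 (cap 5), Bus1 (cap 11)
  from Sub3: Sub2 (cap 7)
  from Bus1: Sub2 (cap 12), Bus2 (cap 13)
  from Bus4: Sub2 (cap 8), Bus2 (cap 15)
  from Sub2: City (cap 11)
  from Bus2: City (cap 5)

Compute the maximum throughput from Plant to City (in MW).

Augment Plant→Bus3→Bus1→Sub2→City: bottleneck 2, flow now 2.
Augment Plant→Sub1→Sub3→Sub2→City: bottleneck 2, flow now 4.
Augment Plant→Sub1→Bus1→Sub2→City: bottleneck 7, flow now 11.
Augment Plant→Sub4→Bus1→Bus2→City: bottleneck 5, flow now 16.
No augmenting path remains; maximum flow = 16.
In the residual graph, reachable from Plant: {Plant, Bus3, Sub1, Sub4, Sub3, Bus1, Bus4, Sub2, Bus2}.
Min-cut edges: Sub2→City (11), Bus2→City (5); capacity 11 + 5 = 16.
This cut is saturated, so no flow can exceed 16.

16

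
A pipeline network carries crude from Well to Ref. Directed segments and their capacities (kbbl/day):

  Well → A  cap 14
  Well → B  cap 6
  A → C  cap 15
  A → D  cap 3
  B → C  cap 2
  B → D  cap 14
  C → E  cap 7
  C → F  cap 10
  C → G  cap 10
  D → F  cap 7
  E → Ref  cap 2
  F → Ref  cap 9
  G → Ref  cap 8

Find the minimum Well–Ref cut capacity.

Augment Well→A→C→E→Ref: bottleneck 2, flow now 2.
Augment Well→A→C→F→Ref: bottleneck 9, flow now 11.
Augment Well→A→C→G→Ref: bottleneck 3, flow now 14.
Augment Well→B→C→G→Ref: bottleneck 2, flow now 16.
Augment Well→B→D→F→C→G→Ref: bottleneck 3, flow now 19. (uses reverse residual edge)
No augmenting path remains; maximum flow = 19.
By max-flow min-cut, the minimum cut capacity equals the max flow.
In the residual graph, reachable from Well: {Well, A, B, C, D, E, F, G}.
Min-cut edges: E→Ref (2), F→Ref (9), G→Ref (8); capacity 2 + 9 + 8 = 19.

19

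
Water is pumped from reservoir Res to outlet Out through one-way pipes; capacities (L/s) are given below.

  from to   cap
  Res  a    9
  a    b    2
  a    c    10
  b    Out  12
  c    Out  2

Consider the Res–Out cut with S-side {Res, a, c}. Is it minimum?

Yes — it is a minimum cut (capacity 4).

Given cut capacity: 2 + 2 = 4.
Augment Res→a→b→Out: bottleneck 2, flow now 2.
Augment Res→a→c→Out: bottleneck 2, flow now 4.
No augmenting path remains; maximum flow = 4.
Cut capacity 4 equals the max flow, so it is a minimum cut.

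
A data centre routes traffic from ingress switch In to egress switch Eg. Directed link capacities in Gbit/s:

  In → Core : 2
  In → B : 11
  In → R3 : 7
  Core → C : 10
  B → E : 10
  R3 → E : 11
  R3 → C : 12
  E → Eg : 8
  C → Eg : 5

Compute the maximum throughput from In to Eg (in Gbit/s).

Augment In→Core→C→Eg: bottleneck 2, flow now 2.
Augment In→B→E→Eg: bottleneck 8, flow now 10.
Augment In→R3→C→Eg: bottleneck 3, flow now 13.
No augmenting path remains; maximum flow = 13.
In the residual graph, reachable from In: {In, Core, B, R3, E, C}.
Min-cut edges: E→Eg (8), C→Eg (5); capacity 8 + 5 = 13.
This cut is saturated, so no flow can exceed 13.

13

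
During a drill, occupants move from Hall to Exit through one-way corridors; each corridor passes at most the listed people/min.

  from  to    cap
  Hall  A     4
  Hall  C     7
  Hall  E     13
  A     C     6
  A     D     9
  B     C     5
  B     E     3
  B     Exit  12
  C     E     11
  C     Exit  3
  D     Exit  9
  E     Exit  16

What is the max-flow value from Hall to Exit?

Augment Hall→C→Exit: bottleneck 3, flow now 3.
Augment Hall→E→Exit: bottleneck 13, flow now 16.
Augment Hall→A→D→Exit: bottleneck 4, flow now 20.
Augment Hall→C→E→Exit: bottleneck 3, flow now 23.
No augmenting path remains; maximum flow = 23.
In the residual graph, reachable from Hall: {Hall, C, E}.
Min-cut edges: Hall→A (4), C→Exit (3), E→Exit (16); capacity 4 + 3 + 16 = 23.
This cut is saturated, so no flow can exceed 23.

23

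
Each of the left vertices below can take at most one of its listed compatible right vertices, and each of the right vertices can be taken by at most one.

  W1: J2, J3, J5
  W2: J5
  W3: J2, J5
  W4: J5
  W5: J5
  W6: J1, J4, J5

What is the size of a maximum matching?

Unit-capacity flow: source→left, listed edges, right→sink; max matching = max flow.
Augmenting path W1→J2 (+1); matched 1.
Augmenting path W2→J5 (+1); matched 2.
Augmenting path W6→J1 (+1); matched 3.
Augmenting path W3→J2→W1→J3 (+1); matched 4.
No augmenting path remains; maximum matching = 4.
König certificate: {W1, W3, W6, J5} is a vertex cover of size 4 (every listed pair touches it), so no matching can be larger.

4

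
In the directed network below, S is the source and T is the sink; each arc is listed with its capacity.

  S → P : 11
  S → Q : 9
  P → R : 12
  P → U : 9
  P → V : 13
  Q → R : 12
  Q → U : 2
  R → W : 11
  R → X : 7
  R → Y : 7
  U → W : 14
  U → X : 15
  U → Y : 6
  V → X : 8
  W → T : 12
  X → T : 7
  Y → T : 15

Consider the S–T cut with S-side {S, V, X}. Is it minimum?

No — its capacity is 27, but the minimum cut has capacity 20.

Given cut capacity: 11 + 9 + 7 = 27.
Augment S→P→R→W→T: bottleneck 11, flow now 11.
Augment S→Q→R→X→T: bottleneck 7, flow now 18.
Augment S→Q→R→Y→T: bottleneck 2, flow now 20.
No augmenting path remains; maximum flow = 20.
In the residual graph, reachable from S: {S}.
Min-cut edges: S→P (11), S→Q (9); capacity 11 + 9 = 20.
Cut capacity 27 exceeds the max flow 20, so it is not minimum.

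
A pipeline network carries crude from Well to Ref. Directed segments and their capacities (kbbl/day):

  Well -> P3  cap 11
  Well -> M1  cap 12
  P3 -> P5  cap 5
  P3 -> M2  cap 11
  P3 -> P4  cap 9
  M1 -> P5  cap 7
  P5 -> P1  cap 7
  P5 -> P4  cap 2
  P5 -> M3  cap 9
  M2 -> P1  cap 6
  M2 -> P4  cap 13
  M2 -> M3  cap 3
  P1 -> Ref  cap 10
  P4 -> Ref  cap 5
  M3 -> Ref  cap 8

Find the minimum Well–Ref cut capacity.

18

Augment Well→P3→P4→Ref: bottleneck 5, flow now 5.
Augment Well→P3→P5→P1→Ref: bottleneck 5, flow now 10.
Augment Well→P3→M2→P1→Ref: bottleneck 1, flow now 11.
Augment Well→M1→P5→P1→Ref: bottleneck 2, flow now 13.
Augment Well→M1→P5→M3→Ref: bottleneck 5, flow now 18.
No augmenting path remains; maximum flow = 18.
By max-flow min-cut, the minimum cut capacity equals the max flow.
In the residual graph, reachable from Well: {Well, M1}.
Min-cut edges: Well→P3 (11), M1→P5 (7); capacity 11 + 7 = 18.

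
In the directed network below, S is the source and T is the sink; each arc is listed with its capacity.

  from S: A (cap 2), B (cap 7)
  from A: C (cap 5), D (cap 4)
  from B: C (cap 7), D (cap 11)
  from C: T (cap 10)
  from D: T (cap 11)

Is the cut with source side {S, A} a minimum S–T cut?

Given cut capacity: 7 + 5 + 4 = 16.
Augment S→A→C→T: bottleneck 2, flow now 2.
Augment S→B→C→T: bottleneck 7, flow now 9.
No augmenting path remains; maximum flow = 9.
In the residual graph, reachable from S: {S}.
Min-cut edges: S→A (2), S→B (7); capacity 2 + 7 = 9.
Cut capacity 16 exceeds the max flow 9, so it is not minimum.

No — its capacity is 16, but the minimum cut has capacity 9.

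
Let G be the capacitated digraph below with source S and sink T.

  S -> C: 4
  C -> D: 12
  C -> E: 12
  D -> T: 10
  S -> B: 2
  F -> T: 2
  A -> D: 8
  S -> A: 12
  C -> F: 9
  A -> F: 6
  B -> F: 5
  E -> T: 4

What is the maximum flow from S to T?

Augment S→A→D→T: bottleneck 8, flow now 8.
Augment S→A→F→T: bottleneck 2, flow now 10.
Augment S→C→D→T: bottleneck 2, flow now 12.
Augment S→C→E→T: bottleneck 2, flow now 14.
No augmenting path remains; maximum flow = 14.
In the residual graph, reachable from S: {S, A, B, F}.
Min-cut edges: S→C (4), A→D (8), F→T (2); capacity 4 + 8 + 2 = 14.
This cut is saturated, so no flow can exceed 14.

14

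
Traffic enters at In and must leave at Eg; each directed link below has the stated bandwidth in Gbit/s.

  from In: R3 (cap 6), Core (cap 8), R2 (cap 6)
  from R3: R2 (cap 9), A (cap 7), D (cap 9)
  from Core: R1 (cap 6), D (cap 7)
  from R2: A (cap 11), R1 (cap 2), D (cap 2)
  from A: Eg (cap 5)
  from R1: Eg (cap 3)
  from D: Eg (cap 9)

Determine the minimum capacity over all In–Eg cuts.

Augment In→R3→A→Eg: bottleneck 5, flow now 5.
Augment In→R3→D→Eg: bottleneck 1, flow now 6.
Augment In→Core→R1→Eg: bottleneck 3, flow now 9.
Augment In→Core→D→Eg: bottleneck 5, flow now 14.
Augment In→R2→D→Eg: bottleneck 2, flow now 16.
Augment In→R2→A→R3→D→Eg: bottleneck 1, flow now 17. (uses reverse residual edge)
No augmenting path remains; maximum flow = 17.
By max-flow min-cut, the minimum cut capacity equals the max flow.
In the residual graph, reachable from In: {In, R3, Core, R2, A, R1, D}.
Min-cut edges: A→Eg (5), R1→Eg (3), D→Eg (9); capacity 5 + 3 + 9 = 17.

17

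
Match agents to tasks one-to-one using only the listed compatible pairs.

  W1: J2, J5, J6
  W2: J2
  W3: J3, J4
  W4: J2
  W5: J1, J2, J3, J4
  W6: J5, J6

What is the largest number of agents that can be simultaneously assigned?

5

Unit-capacity flow: source→left, listed edges, right→sink; max matching = max flow.
Augmenting path W1→J2 (+1); matched 1.
Augmenting path W3→J3 (+1); matched 2.
Augmenting path W5→J1 (+1); matched 3.
Augmenting path W6→J5 (+1); matched 4.
Augmenting path W2→J2→W1→J6 (+1); matched 5.
No augmenting path remains; maximum matching = 5.
König certificate: {W1, W3, W5, W6, J2} is a vertex cover of size 5 (every listed pair touches it), so no matching can be larger.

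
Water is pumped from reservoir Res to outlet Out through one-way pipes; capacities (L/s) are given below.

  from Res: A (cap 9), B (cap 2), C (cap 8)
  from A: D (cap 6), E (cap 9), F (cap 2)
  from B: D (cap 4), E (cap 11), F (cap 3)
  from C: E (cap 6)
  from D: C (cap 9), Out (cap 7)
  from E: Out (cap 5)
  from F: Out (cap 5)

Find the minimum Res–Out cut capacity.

Augment Res→A→D→Out: bottleneck 6, flow now 6.
Augment Res→A→E→Out: bottleneck 3, flow now 9.
Augment Res→B→D→Out: bottleneck 1, flow now 10.
Augment Res→B→E→Out: bottleneck 1, flow now 11.
Augment Res→C→E→Out: bottleneck 1, flow now 12.
Augment Res→C→E→A→F→Out: bottleneck 2, flow now 14. (uses reverse residual edge)
Augment Res→C→E→B→F→Out: bottleneck 1, flow now 15. (uses reverse residual edge)
No augmenting path remains; maximum flow = 15.
By max-flow min-cut, the minimum cut capacity equals the max flow.
In the residual graph, reachable from Res: {Res, A, C, E}.
Min-cut edges: Res→B (2), A→D (6), A→F (2), E→Out (5); capacity 2 + 6 + 2 + 5 = 15.

15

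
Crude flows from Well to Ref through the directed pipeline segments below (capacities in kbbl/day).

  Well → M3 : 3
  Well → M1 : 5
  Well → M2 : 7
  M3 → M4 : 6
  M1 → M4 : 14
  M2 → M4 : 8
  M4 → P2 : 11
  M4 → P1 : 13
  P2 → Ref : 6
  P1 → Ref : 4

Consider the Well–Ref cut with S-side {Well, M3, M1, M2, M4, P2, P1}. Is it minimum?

Given cut capacity: 6 + 4 = 10.
Augment Well→M3→M4→P2→Ref: bottleneck 3, flow now 3.
Augment Well→M1→M4→P2→Ref: bottleneck 3, flow now 6.
Augment Well→M1→M4→P1→Ref: bottleneck 2, flow now 8.
Augment Well→M2→M4→P1→Ref: bottleneck 2, flow now 10.
No augmenting path remains; maximum flow = 10.
Cut capacity 10 equals the max flow, so it is a minimum cut.

Yes — it is a minimum cut (capacity 10).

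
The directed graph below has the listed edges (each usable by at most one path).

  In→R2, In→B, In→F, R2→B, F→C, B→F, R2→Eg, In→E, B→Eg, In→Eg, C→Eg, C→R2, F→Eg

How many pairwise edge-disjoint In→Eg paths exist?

4

Assign every edge capacity 1; by Menger, the answer equals the max flow.
Path In→Eg (+1); total 1.
Path In→B→Eg (+1); total 2.
Path In→R2→Eg (+1); total 3.
Path In→F→Eg (+1); total 4.
No residual In→Eg path; max flow = 4.
Certifying cut of size 4: {In→B, In→Eg, In→F, In→R2}.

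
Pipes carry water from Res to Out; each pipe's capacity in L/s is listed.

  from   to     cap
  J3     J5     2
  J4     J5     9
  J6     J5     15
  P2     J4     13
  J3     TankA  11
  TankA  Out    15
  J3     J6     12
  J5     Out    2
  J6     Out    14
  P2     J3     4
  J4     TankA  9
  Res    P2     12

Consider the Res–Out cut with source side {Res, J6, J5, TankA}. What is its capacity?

Edges leaving {Res, J6, J5, TankA}: Res→P2 (12), J6→Out (14), J5→Out (2), TankA→Out (15).
Cut capacity = 12 + 14 + 2 + 15 = 43.

43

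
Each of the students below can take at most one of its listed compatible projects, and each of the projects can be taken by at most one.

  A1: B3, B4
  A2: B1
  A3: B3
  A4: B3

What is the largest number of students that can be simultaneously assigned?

3

Unit-capacity flow: source→left, listed edges, right→sink; max matching = max flow.
Augmenting path A1→B3 (+1); matched 1.
Augmenting path A2→B1 (+1); matched 2.
Augmenting path A3→B3→A1→B4 (+1); matched 3.
No augmenting path remains; maximum matching = 3.
König certificate: {A1, A2, B3} is a vertex cover of size 3 (every listed pair touches it), so no matching can be larger.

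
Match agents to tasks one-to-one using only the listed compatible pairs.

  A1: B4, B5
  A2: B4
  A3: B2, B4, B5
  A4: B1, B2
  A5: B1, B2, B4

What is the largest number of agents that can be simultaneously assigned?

Unit-capacity flow: source→left, listed edges, right→sink; max matching = max flow.
Augmenting path A1→B4 (+1); matched 1.
Augmenting path A3→B2 (+1); matched 2.
Augmenting path A4→B1 (+1); matched 3.
Augmenting path A2→B4→A1→B5 (+1); matched 4.
No augmenting path remains; maximum matching = 4.
König certificate: {B1, B2, B4, B5} is a vertex cover of size 4 (every listed pair touches it), so no matching can be larger.

4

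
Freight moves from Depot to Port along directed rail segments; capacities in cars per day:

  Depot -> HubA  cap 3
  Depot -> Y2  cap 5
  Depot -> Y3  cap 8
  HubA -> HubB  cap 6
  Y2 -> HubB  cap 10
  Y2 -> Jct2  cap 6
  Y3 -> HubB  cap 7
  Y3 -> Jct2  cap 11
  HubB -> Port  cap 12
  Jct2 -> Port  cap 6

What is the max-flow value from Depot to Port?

16

Augment Depot→HubA→HubB→Port: bottleneck 3, flow now 3.
Augment Depot→Y2→HubB→Port: bottleneck 5, flow now 8.
Augment Depot→Y3→HubB→Port: bottleneck 4, flow now 12.
Augment Depot→Y3→Jct2→Port: bottleneck 4, flow now 16.
No augmenting path remains; maximum flow = 16.
In the residual graph, reachable from Depot: {Depot}.
Min-cut edges: Depot→HubA (3), Depot→Y2 (5), Depot→Y3 (8); capacity 3 + 5 + 8 = 16.
This cut is saturated, so no flow can exceed 16.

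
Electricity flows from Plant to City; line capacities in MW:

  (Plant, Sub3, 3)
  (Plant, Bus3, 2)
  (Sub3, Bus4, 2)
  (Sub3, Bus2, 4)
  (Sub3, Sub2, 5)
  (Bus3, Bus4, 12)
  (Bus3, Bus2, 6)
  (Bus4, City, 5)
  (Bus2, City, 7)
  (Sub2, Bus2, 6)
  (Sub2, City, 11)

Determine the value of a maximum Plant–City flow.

5

Augment Plant→Sub3→Bus4→City: bottleneck 2, flow now 2.
Augment Plant→Sub3→Bus2→City: bottleneck 1, flow now 3.
Augment Plant→Bus3→Bus4→City: bottleneck 2, flow now 5.
No augmenting path remains; maximum flow = 5.
In the residual graph, reachable from Plant: {Plant}.
Min-cut edges: Plant→Sub3 (3), Plant→Bus3 (2); capacity 3 + 2 = 5.
This cut is saturated, so no flow can exceed 5.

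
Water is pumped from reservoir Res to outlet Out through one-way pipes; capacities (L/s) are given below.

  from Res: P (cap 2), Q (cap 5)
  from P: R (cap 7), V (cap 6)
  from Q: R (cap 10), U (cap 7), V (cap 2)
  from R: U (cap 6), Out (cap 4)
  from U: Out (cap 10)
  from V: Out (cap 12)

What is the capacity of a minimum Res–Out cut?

7

Augment Res→P→R→Out: bottleneck 2, flow now 2.
Augment Res→Q→R→Out: bottleneck 2, flow now 4.
Augment Res→Q→U→Out: bottleneck 3, flow now 7.
No augmenting path remains; maximum flow = 7.
By max-flow min-cut, the minimum cut capacity equals the max flow.
In the residual graph, reachable from Res: {Res}.
Min-cut edges: Res→P (2), Res→Q (5); capacity 2 + 5 = 7.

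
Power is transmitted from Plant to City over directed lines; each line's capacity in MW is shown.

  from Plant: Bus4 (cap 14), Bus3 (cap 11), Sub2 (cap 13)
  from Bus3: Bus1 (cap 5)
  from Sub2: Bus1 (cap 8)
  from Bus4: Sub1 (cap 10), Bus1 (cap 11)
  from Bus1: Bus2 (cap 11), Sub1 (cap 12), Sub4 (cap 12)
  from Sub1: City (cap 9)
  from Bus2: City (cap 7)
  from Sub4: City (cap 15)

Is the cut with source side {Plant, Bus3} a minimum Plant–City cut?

Given cut capacity: 13 + 14 + 5 = 32.
Augment Plant→Bus4→Sub1→City: bottleneck 9, flow now 9.
Augment Plant→Bus3→Bus1→Bus2→City: bottleneck 5, flow now 14.
Augment Plant→Sub2→Bus1→Bus2→City: bottleneck 2, flow now 16.
Augment Plant→Sub2→Bus1→Sub4→City: bottleneck 6, flow now 22.
Augment Plant→Bus4→Bus1→Sub4→City: bottleneck 5, flow now 27.
No augmenting path remains; maximum flow = 27.
In the residual graph, reachable from Plant: {Plant, Bus3, Sub2}.
Min-cut edges: Plant→Bus4 (14), Bus3→Bus1 (5), Sub2→Bus1 (8); capacity 14 + 5 + 8 = 27.
Cut capacity 32 exceeds the max flow 27, so it is not minimum.

No — its capacity is 32, but the minimum cut has capacity 27.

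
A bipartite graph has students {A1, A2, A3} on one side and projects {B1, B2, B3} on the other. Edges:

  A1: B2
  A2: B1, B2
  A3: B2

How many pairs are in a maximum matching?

2

Unit-capacity flow: source→left, listed edges, right→sink; max matching = max flow.
Augmenting path A1→B2 (+1); matched 1.
Augmenting path A2→B1 (+1); matched 2.
No augmenting path remains; maximum matching = 2.
König certificate: {A2, B2} is a vertex cover of size 2 (every listed pair touches it), so no matching can be larger.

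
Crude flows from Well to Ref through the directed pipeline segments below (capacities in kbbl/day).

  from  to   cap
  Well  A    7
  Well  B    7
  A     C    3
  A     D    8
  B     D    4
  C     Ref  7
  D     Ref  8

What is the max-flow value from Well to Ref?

11

Augment Well→A→C→Ref: bottleneck 3, flow now 3.
Augment Well→A→D→Ref: bottleneck 4, flow now 7.
Augment Well→B→D→Ref: bottleneck 4, flow now 11.
No augmenting path remains; maximum flow = 11.
In the residual graph, reachable from Well: {Well, B}.
Min-cut edges: Well→A (7), B→D (4); capacity 7 + 4 = 11.
This cut is saturated, so no flow can exceed 11.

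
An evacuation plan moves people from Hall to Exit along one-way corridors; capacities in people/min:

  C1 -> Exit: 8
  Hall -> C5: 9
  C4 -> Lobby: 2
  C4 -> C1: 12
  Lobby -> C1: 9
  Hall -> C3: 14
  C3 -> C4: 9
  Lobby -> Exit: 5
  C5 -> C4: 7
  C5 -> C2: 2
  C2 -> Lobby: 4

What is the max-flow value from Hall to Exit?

Augment Hall→C3→C4→Lobby→Exit: bottleneck 2, flow now 2.
Augment Hall→C3→C4→C1→Exit: bottleneck 7, flow now 9.
Augment Hall→C5→C2→Lobby→Exit: bottleneck 2, flow now 11.
Augment Hall→C5→C4→C1→Exit: bottleneck 1, flow now 12.
No augmenting path remains; maximum flow = 12.
In the residual graph, reachable from Hall: {Hall, C3, C5, C4, C1}.
Min-cut edges: C5→C2 (2), C4→Lobby (2), C1→Exit (8); capacity 2 + 2 + 8 = 12.
This cut is saturated, so no flow can exceed 12.

12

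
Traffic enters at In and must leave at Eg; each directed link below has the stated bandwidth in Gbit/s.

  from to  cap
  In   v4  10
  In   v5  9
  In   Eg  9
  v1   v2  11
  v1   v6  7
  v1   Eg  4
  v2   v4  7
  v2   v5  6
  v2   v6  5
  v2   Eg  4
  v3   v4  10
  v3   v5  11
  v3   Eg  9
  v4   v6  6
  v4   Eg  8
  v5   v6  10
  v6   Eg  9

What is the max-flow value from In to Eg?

Augment In→Eg: bottleneck 9, flow now 9.
Augment In→v4→Eg: bottleneck 8, flow now 17.
Augment In→v4→v6→Eg: bottleneck 2, flow now 19.
Augment In→v5→v6→Eg: bottleneck 7, flow now 26.
No augmenting path remains; maximum flow = 26.
In the residual graph, reachable from In: {In, v4, v5, v6}.
Min-cut edges: In→Eg (9), v4→Eg (8), v6→Eg (9); capacity 9 + 8 + 9 = 26.
This cut is saturated, so no flow can exceed 26.

26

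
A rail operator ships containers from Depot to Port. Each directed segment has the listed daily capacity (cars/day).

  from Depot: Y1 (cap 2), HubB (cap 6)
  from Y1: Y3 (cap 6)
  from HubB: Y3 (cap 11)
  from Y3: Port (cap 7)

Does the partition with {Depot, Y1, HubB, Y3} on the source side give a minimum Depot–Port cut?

Yes — it is a minimum cut (capacity 7).

Given cut capacity: 7 = 7.
Augment Depot→Y1→Y3→Port: bottleneck 2, flow now 2.
Augment Depot→HubB→Y3→Port: bottleneck 5, flow now 7.
No augmenting path remains; maximum flow = 7.
Cut capacity 7 equals the max flow, so it is a minimum cut.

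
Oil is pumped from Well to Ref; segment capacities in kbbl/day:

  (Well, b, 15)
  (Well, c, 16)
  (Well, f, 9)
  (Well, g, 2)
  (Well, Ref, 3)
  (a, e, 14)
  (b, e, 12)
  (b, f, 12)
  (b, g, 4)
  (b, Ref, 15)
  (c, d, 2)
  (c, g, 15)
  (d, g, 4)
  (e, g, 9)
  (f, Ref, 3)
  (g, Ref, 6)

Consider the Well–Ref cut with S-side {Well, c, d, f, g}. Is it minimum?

Given cut capacity: 15 + 3 + 3 + 6 = 27.
Augment Well→Ref: bottleneck 3, flow now 3.
Augment Well→b→Ref: bottleneck 15, flow now 18.
Augment Well→f→Ref: bottleneck 3, flow now 21.
Augment Well→g→Ref: bottleneck 2, flow now 23.
Augment Well→c→g→Ref: bottleneck 4, flow now 27.
No augmenting path remains; maximum flow = 27.
Cut capacity 27 equals the max flow, so it is a minimum cut.

Yes — it is a minimum cut (capacity 27).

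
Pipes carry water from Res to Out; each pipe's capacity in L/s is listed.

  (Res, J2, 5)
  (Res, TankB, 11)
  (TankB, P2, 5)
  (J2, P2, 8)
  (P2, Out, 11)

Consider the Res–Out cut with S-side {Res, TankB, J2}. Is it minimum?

Given cut capacity: 5 + 8 = 13.
Augment Res→TankB→P2→Out: bottleneck 5, flow now 5.
Augment Res→J2→P2→Out: bottleneck 5, flow now 10.
No augmenting path remains; maximum flow = 10.
In the residual graph, reachable from Res: {Res, TankB}.
Min-cut edges: Res→J2 (5), TankB→P2 (5); capacity 5 + 5 = 10.
Cut capacity 13 exceeds the max flow 10, so it is not minimum.

No — its capacity is 13, but the minimum cut has capacity 10.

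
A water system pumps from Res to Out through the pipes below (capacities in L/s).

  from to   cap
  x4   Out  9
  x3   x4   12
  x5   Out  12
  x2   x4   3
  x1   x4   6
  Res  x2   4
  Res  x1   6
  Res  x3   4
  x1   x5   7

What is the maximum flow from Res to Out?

13

Augment Res→x1→x4→Out: bottleneck 6, flow now 6.
Augment Res→x2→x4→Out: bottleneck 3, flow now 9.
Augment Res→x3→x4→x1→x5→Out: bottleneck 4, flow now 13. (uses reverse residual edge)
No augmenting path remains; maximum flow = 13.
In the residual graph, reachable from Res: {Res, x2}.
Min-cut edges: Res→x1 (6), Res→x3 (4), x2→x4 (3); capacity 6 + 4 + 3 = 13.
This cut is saturated, so no flow can exceed 13.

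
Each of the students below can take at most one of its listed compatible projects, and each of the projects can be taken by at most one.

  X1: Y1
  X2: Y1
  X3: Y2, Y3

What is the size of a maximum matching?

2

Unit-capacity flow: source→left, listed edges, right→sink; max matching = max flow.
Augmenting path X1→Y1 (+1); matched 1.
Augmenting path X3→Y2 (+1); matched 2.
No augmenting path remains; maximum matching = 2.
König certificate: {X3, Y1} is a vertex cover of size 2 (every listed pair touches it), so no matching can be larger.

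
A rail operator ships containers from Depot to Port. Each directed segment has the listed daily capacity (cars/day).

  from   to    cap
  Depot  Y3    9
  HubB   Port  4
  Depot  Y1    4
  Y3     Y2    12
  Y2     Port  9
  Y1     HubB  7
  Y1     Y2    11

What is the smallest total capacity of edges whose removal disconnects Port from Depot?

Augment Depot→Y3→Y2→Port: bottleneck 9, flow now 9.
Augment Depot→Y1→HubB→Port: bottleneck 4, flow now 13.
No augmenting path remains; maximum flow = 13.
By max-flow min-cut, the minimum cut capacity equals the max flow.
In the residual graph, reachable from Depot: {Depot}.
Min-cut edges: Depot→Y3 (9), Depot→Y1 (4); capacity 9 + 4 = 13.

13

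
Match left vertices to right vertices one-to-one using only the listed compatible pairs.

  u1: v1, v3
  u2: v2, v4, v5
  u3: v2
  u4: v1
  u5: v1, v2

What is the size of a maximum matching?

Unit-capacity flow: source→left, listed edges, right→sink; max matching = max flow.
Augmenting path u1→v1 (+1); matched 1.
Augmenting path u2→v2 (+1); matched 2.
Augmenting path u3→v2→u2→v4 (+1); matched 3.
Augmenting path u4→v1→u1→v3 (+1); matched 4.
No augmenting path remains; maximum matching = 4.
König certificate: {u1, u2, v1, v2} is a vertex cover of size 4 (every listed pair touches it), so no matching can be larger.

4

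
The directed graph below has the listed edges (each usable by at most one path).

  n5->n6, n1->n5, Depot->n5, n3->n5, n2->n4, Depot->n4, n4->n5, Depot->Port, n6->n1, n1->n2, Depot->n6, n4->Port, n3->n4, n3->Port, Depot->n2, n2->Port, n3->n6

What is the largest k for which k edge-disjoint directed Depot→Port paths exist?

Assign every edge capacity 1; by Menger, the answer equals the max flow.
Path Depot→Port (+1); total 1.
Path Depot→n2→Port (+1); total 2.
Path Depot→n4→Port (+1); total 3.
No residual Depot→Port path; max flow = 3.
Certifying cut of size 3: {Depot→Port, n2→Port, n4→Port}.

3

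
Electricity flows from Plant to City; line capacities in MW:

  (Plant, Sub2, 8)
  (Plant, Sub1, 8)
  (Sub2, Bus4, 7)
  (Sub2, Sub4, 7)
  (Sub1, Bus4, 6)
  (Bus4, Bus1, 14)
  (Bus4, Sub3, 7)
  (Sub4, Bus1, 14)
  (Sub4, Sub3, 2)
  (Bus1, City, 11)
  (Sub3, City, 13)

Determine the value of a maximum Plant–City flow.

Augment Plant→Sub2→Bus4→Bus1→City: bottleneck 7, flow now 7.
Augment Plant→Sub2→Sub4→Bus1→City: bottleneck 1, flow now 8.
Augment Plant→Sub1→Bus4→Bus1→City: bottleneck 3, flow now 11.
Augment Plant→Sub1→Bus4→Sub3→City: bottleneck 3, flow now 14.
No augmenting path remains; maximum flow = 14.
In the residual graph, reachable from Plant: {Plant, Sub1}.
Min-cut edges: Plant→Sub2 (8), Sub1→Bus4 (6); capacity 8 + 6 = 14.
This cut is saturated, so no flow can exceed 14.

14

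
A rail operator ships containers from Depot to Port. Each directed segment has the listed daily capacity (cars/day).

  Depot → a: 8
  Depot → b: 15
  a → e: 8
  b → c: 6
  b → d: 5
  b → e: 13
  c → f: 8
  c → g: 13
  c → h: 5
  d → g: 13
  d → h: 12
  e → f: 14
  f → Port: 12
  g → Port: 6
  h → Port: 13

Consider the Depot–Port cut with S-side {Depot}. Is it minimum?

Yes — it is a minimum cut (capacity 23).

Given cut capacity: 8 + 15 = 23.
Augment Depot→a→e→f→Port: bottleneck 8, flow now 8.
Augment Depot→b→c→f→Port: bottleneck 4, flow now 12.
Augment Depot→b→c→g→Port: bottleneck 2, flow now 14.
Augment Depot→b→d→g→Port: bottleneck 4, flow now 18.
Augment Depot→b→d→h→Port: bottleneck 1, flow now 19.
Augment Depot→b→e→f→c→h→Port: bottleneck 4, flow now 23. (uses reverse residual edge)
No augmenting path remains; maximum flow = 23.
Cut capacity 23 equals the max flow, so it is a minimum cut.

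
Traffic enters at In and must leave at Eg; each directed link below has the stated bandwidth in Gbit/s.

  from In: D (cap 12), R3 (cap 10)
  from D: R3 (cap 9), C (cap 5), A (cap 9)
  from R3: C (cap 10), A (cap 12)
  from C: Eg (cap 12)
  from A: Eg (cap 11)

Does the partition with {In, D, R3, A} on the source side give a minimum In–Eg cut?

No — its capacity is 26, but the minimum cut has capacity 22.

Given cut capacity: 5 + 10 + 11 = 26.
Augment In→D→C→Eg: bottleneck 5, flow now 5.
Augment In→D→A→Eg: bottleneck 7, flow now 12.
Augment In→R3→C→Eg: bottleneck 7, flow now 19.
Augment In→R3→A→Eg: bottleneck 3, flow now 22.
No augmenting path remains; maximum flow = 22.
In the residual graph, reachable from In: {In}.
Min-cut edges: In→D (12), In→R3 (10); capacity 12 + 10 = 22.
Cut capacity 26 exceeds the max flow 22, so it is not minimum.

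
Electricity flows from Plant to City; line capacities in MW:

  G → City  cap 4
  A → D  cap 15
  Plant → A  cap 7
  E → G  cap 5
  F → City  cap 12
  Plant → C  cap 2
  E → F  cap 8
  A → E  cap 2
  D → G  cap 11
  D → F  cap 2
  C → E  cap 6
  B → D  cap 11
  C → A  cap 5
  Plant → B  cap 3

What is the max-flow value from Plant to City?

10

Augment Plant→A→D→F→City: bottleneck 2, flow now 2.
Augment Plant→A→D→G→City: bottleneck 4, flow now 6.
Augment Plant→A→E→F→City: bottleneck 1, flow now 7.
Augment Plant→C→E→F→City: bottleneck 2, flow now 9.
Augment Plant→B→D→A→E→F→City: bottleneck 1, flow now 10. (uses reverse residual edge)
No augmenting path remains; maximum flow = 10.
In the residual graph, reachable from Plant: {Plant, A, B, D, G}.
Min-cut edges: Plant→C (2), A→E (2), D→F (2), G→City (4); capacity 2 + 2 + 2 + 4 = 10.
This cut is saturated, so no flow can exceed 10.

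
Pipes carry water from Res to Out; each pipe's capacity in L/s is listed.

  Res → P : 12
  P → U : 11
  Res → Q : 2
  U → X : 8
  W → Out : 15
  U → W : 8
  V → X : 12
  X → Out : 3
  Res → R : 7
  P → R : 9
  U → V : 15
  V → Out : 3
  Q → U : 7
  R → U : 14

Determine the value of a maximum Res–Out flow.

14

Augment Res→P→U→V→Out: bottleneck 3, flow now 3.
Augment Res→P→U→W→Out: bottleneck 8, flow now 11.
Augment Res→Q→U→X→Out: bottleneck 2, flow now 13.
Augment Res→R→U→X→Out: bottleneck 1, flow now 14.
No augmenting path remains; maximum flow = 14.
In the residual graph, reachable from Res: {Res, P, Q, R, U, V, X}.
Min-cut edges: U→W (8), V→Out (3), X→Out (3); capacity 8 + 3 + 3 = 14.
This cut is saturated, so no flow can exceed 14.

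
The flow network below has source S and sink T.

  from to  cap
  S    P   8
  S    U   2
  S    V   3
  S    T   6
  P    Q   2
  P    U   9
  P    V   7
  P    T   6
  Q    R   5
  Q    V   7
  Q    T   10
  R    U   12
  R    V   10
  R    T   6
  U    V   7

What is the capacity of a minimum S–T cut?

14

Augment S→T: bottleneck 6, flow now 6.
Augment S→P→T: bottleneck 6, flow now 12.
Augment S→P→Q→T: bottleneck 2, flow now 14.
No augmenting path remains; maximum flow = 14.
By max-flow min-cut, the minimum cut capacity equals the max flow.
In the residual graph, reachable from S: {S, U, V}.
Min-cut edges: S→P (8), S→T (6); capacity 8 + 6 = 14.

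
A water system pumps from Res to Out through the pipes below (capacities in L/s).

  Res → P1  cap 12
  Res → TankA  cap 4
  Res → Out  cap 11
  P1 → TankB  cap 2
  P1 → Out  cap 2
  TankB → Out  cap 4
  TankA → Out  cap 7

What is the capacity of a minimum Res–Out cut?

19

Augment Res→Out: bottleneck 11, flow now 11.
Augment Res→P1→Out: bottleneck 2, flow now 13.
Augment Res→TankA→Out: bottleneck 4, flow now 17.
Augment Res→P1→TankB→Out: bottleneck 2, flow now 19.
No augmenting path remains; maximum flow = 19.
By max-flow min-cut, the minimum cut capacity equals the max flow.
In the residual graph, reachable from Res: {Res, P1}.
Min-cut edges: Res→TankA (4), Res→Out (11), P1→TankB (2), P1→Out (2); capacity 4 + 11 + 2 + 2 = 19.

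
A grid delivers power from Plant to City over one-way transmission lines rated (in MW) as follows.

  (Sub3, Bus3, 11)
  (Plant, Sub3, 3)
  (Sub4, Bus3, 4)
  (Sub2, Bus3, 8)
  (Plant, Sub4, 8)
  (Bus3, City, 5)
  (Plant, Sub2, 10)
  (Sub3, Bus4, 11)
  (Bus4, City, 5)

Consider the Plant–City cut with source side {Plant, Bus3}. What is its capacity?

26

Edges leaving {Plant, Bus3}: Plant→Sub2 (10), Plant→Sub3 (3), Plant→Sub4 (8), Bus3→City (5).
Cut capacity = 10 + 3 + 8 + 5 = 26.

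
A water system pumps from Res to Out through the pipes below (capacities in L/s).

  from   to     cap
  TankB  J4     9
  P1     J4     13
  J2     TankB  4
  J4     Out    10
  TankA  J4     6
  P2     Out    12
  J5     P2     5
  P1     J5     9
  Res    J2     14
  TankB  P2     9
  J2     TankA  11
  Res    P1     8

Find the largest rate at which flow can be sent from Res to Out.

Augment Res→P1→J4→Out: bottleneck 8, flow now 8.
Augment Res→J2→TankA→J4→Out: bottleneck 2, flow now 10.
Augment Res→J2→TankB→P2→Out: bottleneck 4, flow now 14.
Augment Res→J2→TankA→J4→P1→J5→P2→Out: bottleneck 4, flow now 18. (uses reverse residual edge)
No augmenting path remains; maximum flow = 18.
In the residual graph, reachable from Res: {Res, J2, TankA}.
Min-cut edges: Res→P1 (8), J2→TankB (4), TankA→J4 (6); capacity 8 + 4 + 6 = 18.
This cut is saturated, so no flow can exceed 18.

18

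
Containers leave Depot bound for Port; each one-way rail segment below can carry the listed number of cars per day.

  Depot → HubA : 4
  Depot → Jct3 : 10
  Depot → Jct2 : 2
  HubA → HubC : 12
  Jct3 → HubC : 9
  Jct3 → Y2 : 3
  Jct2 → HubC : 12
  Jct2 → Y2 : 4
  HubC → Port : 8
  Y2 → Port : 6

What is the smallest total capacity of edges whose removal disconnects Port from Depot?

13

Augment Depot→HubA→HubC→Port: bottleneck 4, flow now 4.
Augment Depot→Jct3→HubC→Port: bottleneck 4, flow now 8.
Augment Depot→Jct3→Y2→Port: bottleneck 3, flow now 11.
Augment Depot→Jct2→Y2→Port: bottleneck 2, flow now 13.
No augmenting path remains; maximum flow = 13.
By max-flow min-cut, the minimum cut capacity equals the max flow.
In the residual graph, reachable from Depot: {Depot, HubA, Jct3, HubC}.
Min-cut edges: Depot→Jct2 (2), Jct3→Y2 (3), HubC→Port (8); capacity 2 + 3 + 8 = 13.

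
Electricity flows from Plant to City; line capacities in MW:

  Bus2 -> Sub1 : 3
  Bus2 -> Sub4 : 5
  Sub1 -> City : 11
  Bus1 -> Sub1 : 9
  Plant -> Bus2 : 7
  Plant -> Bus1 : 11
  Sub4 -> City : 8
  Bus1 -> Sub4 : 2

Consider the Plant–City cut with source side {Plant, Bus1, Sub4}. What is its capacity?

Edges leaving {Plant, Bus1, Sub4}: Plant→Bus2 (7), Bus1→Sub1 (9), Sub4→City (8).
Cut capacity = 7 + 9 + 8 = 24.

24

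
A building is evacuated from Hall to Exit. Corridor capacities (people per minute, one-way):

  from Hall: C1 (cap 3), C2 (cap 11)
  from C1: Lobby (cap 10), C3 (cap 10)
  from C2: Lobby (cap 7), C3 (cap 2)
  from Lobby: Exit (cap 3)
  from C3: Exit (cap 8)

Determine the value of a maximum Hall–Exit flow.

8

Augment Hall→C1→Lobby→Exit: bottleneck 3, flow now 3.
Augment Hall→C2→C3→Exit: bottleneck 2, flow now 5.
Augment Hall→C2→Lobby→C1→C3→Exit: bottleneck 3, flow now 8. (uses reverse residual edge)
No augmenting path remains; maximum flow = 8.
In the residual graph, reachable from Hall: {Hall, C2, Lobby}.
Min-cut edges: Hall→C1 (3), C2→C3 (2), Lobby→Exit (3); capacity 3 + 2 + 3 = 8.
This cut is saturated, so no flow can exceed 8.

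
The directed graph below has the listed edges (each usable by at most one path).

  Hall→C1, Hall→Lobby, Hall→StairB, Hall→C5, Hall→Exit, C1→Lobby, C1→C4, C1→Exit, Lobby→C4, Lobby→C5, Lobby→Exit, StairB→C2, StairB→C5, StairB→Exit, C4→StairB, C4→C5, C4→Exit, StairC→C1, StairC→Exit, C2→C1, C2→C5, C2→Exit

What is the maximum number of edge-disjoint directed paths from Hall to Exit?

Assign every edge capacity 1; by Menger, the answer equals the max flow.
Path Hall→Exit (+1); total 1.
Path Hall→C1→Exit (+1); total 2.
Path Hall→Lobby→Exit (+1); total 3.
Path Hall→StairB→Exit (+1); total 4.
No residual Hall→Exit path; max flow = 4.
Certifying cut of size 4: {Hall→C1, Hall→Exit, Hall→Lobby, Hall→StairB}.

4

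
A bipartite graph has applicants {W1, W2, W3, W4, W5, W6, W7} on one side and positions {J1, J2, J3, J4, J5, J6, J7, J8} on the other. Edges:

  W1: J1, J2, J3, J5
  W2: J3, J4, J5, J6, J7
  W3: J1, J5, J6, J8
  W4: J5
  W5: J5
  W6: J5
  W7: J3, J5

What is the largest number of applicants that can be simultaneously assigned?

5

Unit-capacity flow: source→left, listed edges, right→sink; max matching = max flow.
Augmenting path W1→J1 (+1); matched 1.
Augmenting path W2→J3 (+1); matched 2.
Augmenting path W3→J5 (+1); matched 3.
Augmenting path W4→J5→W3→J6 (+1); matched 4.
Augmenting path W7→J3→W2→J4 (+1); matched 5.
No augmenting path remains; maximum matching = 5.
König certificate: {W1, W2, W3, W7, J5} is a vertex cover of size 5 (every listed pair touches it), so no matching can be larger.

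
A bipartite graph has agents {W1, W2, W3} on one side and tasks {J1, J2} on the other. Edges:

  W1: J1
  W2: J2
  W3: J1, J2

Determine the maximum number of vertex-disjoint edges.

2

Unit-capacity flow: source→left, listed edges, right→sink; max matching = max flow.
Augmenting path W1→J1 (+1); matched 1.
Augmenting path W2→J2 (+1); matched 2.
No augmenting path remains; maximum matching = 2.
König certificate: {J1, J2} is a vertex cover of size 2 (every listed pair touches it), so no matching can be larger.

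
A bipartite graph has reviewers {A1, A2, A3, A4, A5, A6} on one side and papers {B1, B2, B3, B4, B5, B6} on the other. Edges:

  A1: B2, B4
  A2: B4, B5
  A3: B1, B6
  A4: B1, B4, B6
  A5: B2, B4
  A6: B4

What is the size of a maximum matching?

Unit-capacity flow: source→left, listed edges, right→sink; max matching = max flow.
Augmenting path A1→B2 (+1); matched 1.
Augmenting path A2→B4 (+1); matched 2.
Augmenting path A3→B1 (+1); matched 3.
Augmenting path A4→B6 (+1); matched 4.
Augmenting path A5→B4→A2→B5 (+1); matched 5.
No augmenting path remains; maximum matching = 5.
König certificate: {A2, A3, A4, B2, B4} is a vertex cover of size 5 (every listed pair touches it), so no matching can be larger.

5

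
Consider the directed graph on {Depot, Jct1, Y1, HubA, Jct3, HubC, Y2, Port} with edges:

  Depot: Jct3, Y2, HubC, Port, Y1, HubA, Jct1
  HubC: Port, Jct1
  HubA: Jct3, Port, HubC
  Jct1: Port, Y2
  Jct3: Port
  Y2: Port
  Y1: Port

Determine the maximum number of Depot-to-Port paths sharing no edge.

Assign every edge capacity 1; by Menger, the answer equals the max flow.
Path Depot→Port (+1); total 1.
Path Depot→Jct1→Port (+1); total 2.
Path Depot→Y1→Port (+1); total 3.
Path Depot→HubA→Port (+1); total 4.
Path Depot→Jct3→Port (+1); total 5.
Path Depot→HubC→Port (+1); total 6.
Path Depot→Y2→Port (+1); total 7.
No residual Depot→Port path; max flow = 7.
Certifying cut of size 7: {Depot→HubA, Depot→HubC, Depot→Jct1, Depot→Jct3, Depot→Port, Depot→Y1, Depot→Y2}.

7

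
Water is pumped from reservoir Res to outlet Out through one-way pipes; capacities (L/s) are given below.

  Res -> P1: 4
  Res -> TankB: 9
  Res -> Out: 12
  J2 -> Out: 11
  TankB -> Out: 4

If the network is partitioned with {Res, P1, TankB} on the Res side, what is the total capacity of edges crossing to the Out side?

Edges leaving {Res, P1, TankB}: Res→Out (12), TankB→Out (4).
Cut capacity = 12 + 4 = 16.

16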